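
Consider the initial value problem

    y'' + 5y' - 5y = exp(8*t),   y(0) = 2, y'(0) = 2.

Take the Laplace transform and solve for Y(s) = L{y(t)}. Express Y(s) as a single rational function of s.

Y(s) = (2*s^2 - 4*s - 95)/(s^3 - 3*s^2 - 45*s + 40)

Apply the Laplace transform to the equation.
Using L{y''} = s^2 Y - s·y(0) - y'(0) and L{y'} = sY - y(0), with y(0) = 2, y'(0) = 2, the left side becomes (s^2 + 5*s - 5)Y - (2*s + 12).
The right side is L{exp(8*t)} = 1/(s - 8).
So (s^2 + 5*s - 5)Y = 1/(s - 8) + (2*s + 12).
Isolate Y and clear denominators.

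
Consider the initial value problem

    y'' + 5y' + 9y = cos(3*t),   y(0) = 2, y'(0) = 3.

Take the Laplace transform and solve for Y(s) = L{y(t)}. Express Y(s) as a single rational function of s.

Transform both sides with L{·}.
The derivative rules (L{y''} = s^2 Y - s·y(0) - y'(0) and L{y'} = sY - y(0), with y(0) = 2, y'(0) = 3) turn the left side into (s^2 + 5*s + 9)Y - (2*s + 13).
The right side is L{cos(3*t)} = s/(s^2 + 9).
So (s^2 + 5*s + 9)Y = s/(s^2 + 9) + (2*s + 13).
Divide through and combine into a single rational function.

Y(s) = (2*s^3 + 13*s^2 + 19*s + 117)/(s^4 + 5*s^3 + 18*s^2 + 45*s + 81)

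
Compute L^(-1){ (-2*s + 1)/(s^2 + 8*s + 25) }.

Complete the square in the denominator: s^2 + 8*s + 25 = (s + 4)^2 + 3^2.
Split the numerator to match: -2*s + 1 = -2·(s + 4) + 3·3.
Invert each term: -2·(s + 4)/((s + 4)^2 + 9) ↔ -2e^(-4t)cos(3t); 3·3/((s + 4)^2 + 9) ↔ 3e^(-4t)sin(3t).

3*exp(-4*t)*sin(3*t) - 2*exp(-4*t)*cos(3*t)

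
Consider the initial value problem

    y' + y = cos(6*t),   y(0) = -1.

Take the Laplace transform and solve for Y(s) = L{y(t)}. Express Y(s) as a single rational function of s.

Y(s) = (-s^2 + s - 36)/(s^3 + s^2 + 36*s + 36)

Laplace-transform each side.
With L{y'} = sY - y(0) = sY - (-1): the LHS transforms to (s + 1)Y - (-1).
The right side is L{cos(6*t)} = s/(s^2 + 36).
So (s + 1)Y = s/(s^2 + 36) + (-1).
Divide through and combine into a single rational function.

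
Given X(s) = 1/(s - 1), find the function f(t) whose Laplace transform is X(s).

Since L{e^(t)} = 1/(s - 1), the inverse is exp(t).

f(t) = exp(t)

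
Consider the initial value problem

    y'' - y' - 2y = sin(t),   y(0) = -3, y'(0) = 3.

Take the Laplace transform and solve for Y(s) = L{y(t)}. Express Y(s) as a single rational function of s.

Laplace-transform each side.
Using L{y''} = s^2 Y - s·y(0) - y'(0) and L{y'} = sY - y(0), with y(0) = -3, y'(0) = 3, the left side becomes (s^2 - s - 2)Y - (-3*s + 6).
The right side is L{sin(t)} = 1/(s^2 + 1).
So (s^2 - s - 2)Y = 1/(s^2 + 1) + (-3*s + 6).
Solve for Y(s) and write it as one ratio of polynomials.

Y(s) = (-3*s^3 + 6*s^2 - 3*s + 7)/(s^4 - s^3 - s^2 - s - 2)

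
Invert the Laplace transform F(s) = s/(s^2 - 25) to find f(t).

Since L{cosh(5t)} = s/(s^2 - 25), the inverse is cosh(5*t).

f(t) = cosh(5*t)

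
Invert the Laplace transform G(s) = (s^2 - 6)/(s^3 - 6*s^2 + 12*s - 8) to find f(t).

Factor the denominator: s^3 - 6*s^2 + 12*s - 8 = (s - 2)^3.
Partial fraction decomposition gives [1/(s - 2)] + [4/(s - 2)^2] + [-2/(s - 2)^3].
Invert each term: 1/(s - 2) ↔ e^(2t); 4/(s - 2)^2 ↔ 4t·e^(2t); -2/(s - 2)^3 ↔ (-1)t^2·e^(2t).

f(t) = -t^2*exp(2*t) + 4*t*exp(2*t) + exp(2*t)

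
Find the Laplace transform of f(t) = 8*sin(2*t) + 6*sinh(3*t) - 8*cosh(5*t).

-8*s/(s^2 - 25) + 16/(s^2 + 4) + 18/(s^2 - 9)

Apply the Laplace transform termwise.
(8)·[L{sin(2t)} = 2/(s^2 + 4)]; (6)·[L{sinh(3t)} = 3/(s^2 - 9)]; (-8)·[L{cosh(5t)} = s/(s^2 - 25)].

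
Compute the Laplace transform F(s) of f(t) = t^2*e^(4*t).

F(s) = 2/(s - 4)^3

L{e^(4t)} = 1/(s - 4).
Then apply L{t^2·g(t)} = (-1)^2 d^2/ds^2[G(s)] with G(s) = 1/(s - 4):
differentiating 2 times and applying the sign gives 2/(s - 4)^3.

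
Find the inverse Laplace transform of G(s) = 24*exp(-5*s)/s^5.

The factor e^(-5s) signals a time shift by c = 5 (second shifting theorem).
L{t^4} = 4!/s^5 = 24/s^5, so L^-1{24/s^5} = t^4.
Hence the inverse is u(t - 5) times that function evaluated at t - 5.

Heaviside(t - 5)*((t - 5)^4)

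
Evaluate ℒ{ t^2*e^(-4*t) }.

L{e^(-4t)} = 1/(s + 4).
Then apply L{t^2·g(t)} = (-1)^2 d^2/ds^2[G(s)] with G(s) = 1/(s + 4):
differentiating 2 times and applying the sign gives 2/(s + 4)^3.

2/(s + 4)^3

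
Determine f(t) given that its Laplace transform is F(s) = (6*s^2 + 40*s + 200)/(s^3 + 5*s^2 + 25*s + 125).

f(t) = 5*sin(5*t) + 3*cos(5*t) + 3*exp(-5*t)

Factor the denominator: s^3 + 5*s^2 + 25*s + 125 = (s + 5)*(s^2 + 25).
Partial fraction decomposition gives [3/(s + 5)] + [3*s/(s^2 + 25)] + [25/(s^2 + 25)].
Invert each term: 3/(s + 5) ↔ 3e^(-5t); 3·s/(s^2 + 25) ↔ 3cos(5t); 5·5/(s^2 + 25) ↔ 5sin(5t).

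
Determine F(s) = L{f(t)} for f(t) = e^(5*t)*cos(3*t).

F(s) = (s - 5)/((s - 5)^2 + 9)

L{cos(3t)} = s/(s^2 + 9).
By the first shifting theorem, multiplying by e^(5t) replaces s with s - 5.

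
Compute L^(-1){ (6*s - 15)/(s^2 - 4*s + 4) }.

Factor the denominator: s^2 - 4*s + 4 = (s - 2)^2.
Partial fraction decomposition gives [6/(s - 2)] + [-3/(s - 2)^2].
Invert each term: 6/(s - 2) ↔ 6e^(2t); -3/(s - 2)^2 ↔ -3t·e^(2t).

-3*t*exp(2*t) + 6*exp(2*t)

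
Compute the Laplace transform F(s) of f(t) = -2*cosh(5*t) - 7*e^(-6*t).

Apply the Laplace transform termwise.
(-7)·[L{e^(-6t)} = 1/(s + 6)]; (-2)·[L{cosh(5t)} = s/(s^2 - 25)].

F(s) = -2*s/(s^2 - 25) - 7/(s + 6)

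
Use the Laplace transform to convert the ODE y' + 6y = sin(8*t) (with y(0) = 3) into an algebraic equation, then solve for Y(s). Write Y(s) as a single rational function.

Y(s) = (3*s^2 + 200)/(s^3 + 6*s^2 + 64*s + 384)

Apply the Laplace transform to the equation.
With L{y'} = sY - y(0) = sY - 3: the LHS transforms to (s + 6)Y - (3).
The right side is L{sin(8*t)} = 8/(s^2 + 64).
So (s + 6)Y = 8/(s^2 + 64) + (3).
Solve for Y(s) and write it as one ratio of polynomials.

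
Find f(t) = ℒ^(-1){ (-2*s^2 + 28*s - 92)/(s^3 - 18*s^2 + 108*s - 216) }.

f(t) = 2*t^2*exp(6*t) + 4*t*exp(6*t) - 2*exp(6*t)

Factor the denominator: s^3 - 18*s^2 + 108*s - 216 = (s - 6)^3.
Partial fraction decomposition gives [-2/(s - 6)] + [4/(s - 6)^2] + [4/(s - 6)^3].
Invert each term: -2/(s - 6) ↔ -2e^(6t); 4/(s - 6)^2 ↔ 4t·e^(6t); 4/(s - 6)^3 ↔ (2)t^2·e^(6t).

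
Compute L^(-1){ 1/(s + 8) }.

exp(-8*t)

Since L{e^(-8t)} = 1/(s + 8), the inverse is e^(-8*t).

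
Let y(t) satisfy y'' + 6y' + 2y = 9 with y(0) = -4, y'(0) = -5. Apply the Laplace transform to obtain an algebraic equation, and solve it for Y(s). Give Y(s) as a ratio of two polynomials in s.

Transform both sides with L{·}.
Using L{y''} = s^2 Y - s·y(0) - y'(0) and L{y'} = sY - y(0), with y(0) = -4, y'(0) = -5, the left side becomes (s^2 + 6*s + 2)Y - (-4*s - 29).
The right side is L{9} = 9/s.
So (s^2 + 6*s + 2)Y = 9/s + (-4*s - 29).
Divide through and combine into a single rational function.

Y(s) = (-4*s^2 - 29*s + 9)/(s^3 + 6*s^2 + 2*s)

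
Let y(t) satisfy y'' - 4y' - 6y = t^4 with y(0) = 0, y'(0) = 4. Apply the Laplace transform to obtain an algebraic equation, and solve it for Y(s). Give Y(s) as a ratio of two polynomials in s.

Y(s) = (4*s^5 + 24)/(s^7 - 4*s^6 - 6*s^5)

Take the Laplace transform of both sides.
With L{y''} = s^2 Y - s·y(0) - y'(0) and L{y'} = sY - y(0), with y(0) = 0, y'(0) = 4: the LHS transforms to (s^2 - 4*s - 6)Y - (4).
The right side is L{t^4} = 24/s^5.
So (s^2 - 4*s - 6)Y = 24/s^5 + (4).
Divide through and combine into a single rational function.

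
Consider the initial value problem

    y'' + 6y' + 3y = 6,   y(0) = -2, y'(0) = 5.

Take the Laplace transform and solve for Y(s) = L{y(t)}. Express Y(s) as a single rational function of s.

Y(s) = (-2*s^2 - 7*s + 6)/(s^3 + 6*s^2 + 3*s)

Transform both sides with L{·}.
Using L{y''} = s^2 Y - s·y(0) - y'(0) and L{y'} = sY - y(0), with y(0) = -2, y'(0) = 5, the left side becomes (s^2 + 6*s + 3)Y - (-2*s - 7).
The right side is L{6} = 6/s.
So (s^2 + 6*s + 3)Y = 6/s + (-2*s - 7).
Solve for Y(s) and write it as one ratio of polynomials.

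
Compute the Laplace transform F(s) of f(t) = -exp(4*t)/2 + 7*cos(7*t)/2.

F(s) = 7*s/(2*(s^2 + 49)) - 1/(2*(s - 4))

By linearity of the Laplace transform, transform each term separately.
(-1/2)·[L{e^(4t)} = 1/(s - 4)]; (7/2)·[L{cos(7t)} = s/(s^2 + 49)].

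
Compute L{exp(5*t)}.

1/(s - 5)

L{e^(5t)} = 1/(s - 5).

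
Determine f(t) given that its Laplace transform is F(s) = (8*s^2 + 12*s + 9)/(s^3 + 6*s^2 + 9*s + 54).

Factor the denominator: s^3 + 6*s^2 + 9*s + 54 = (s + 6)*(s^2 + 9).
Partial fraction decomposition gives [5/(s + 6)] + [3*s/(s^2 + 9)] + [-6/(s^2 + 9)].
Invert each term: 5/(s + 6) ↔ 5e^(-6t); 3·s/(s^2 + 9) ↔ 3cos(3t); -2·3/(s^2 + 9) ↔ -2sin(3t).

f(t) = -2*sin(3*t) + 3*cos(3*t) + 5*exp(-6*t)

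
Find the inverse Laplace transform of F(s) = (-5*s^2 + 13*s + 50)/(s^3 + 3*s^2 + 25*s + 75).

5*sin(5*t) - 4*cos(5*t) - exp(-3*t)

Factor the denominator: s^3 + 3*s^2 + 25*s + 75 = (s + 3)*(s^2 + 25).
Partial fraction decomposition gives [-1/(s + 3)] + [-4*s/(s^2 + 25)] + [25/(s^2 + 25)].
Invert each term: -1/(s + 3) ↔ -e^(-3t); -4·s/(s^2 + 25) ↔ -4cos(5t); 5·5/(s^2 + 25) ↔ 5sin(5t).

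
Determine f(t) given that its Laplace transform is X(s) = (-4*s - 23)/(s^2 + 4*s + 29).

Complete the square in the denominator: s^2 + 4*s + 29 = (s + 2)^2 + 5^2.
Split the numerator to match: -4*s - 23 = -4·(s + 2) - 3·5.
Invert each term: -4·(s + 2)/((s + 2)^2 + 25) ↔ -4e^(-2t)cos(5t); -3·5/((s + 2)^2 + 25) ↔ -3e^(-2t)sin(5t).

f(t) = -3*exp(-2*t)*sin(5*t) - 4*exp(-2*t)*cos(5*t)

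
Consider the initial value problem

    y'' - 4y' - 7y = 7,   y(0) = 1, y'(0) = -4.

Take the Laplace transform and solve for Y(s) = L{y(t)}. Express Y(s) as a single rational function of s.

Y(s) = (s^2 - 8*s + 7)/(s^3 - 4*s^2 - 7*s)

Transform both sides with L{·}.
The derivative rules (L{y''} = s^2 Y - s·y(0) - y'(0) and L{y'} = sY - y(0), with y(0) = 1, y'(0) = -4) turn the left side into (s^2 - 4*s - 7)Y - (s - 8).
The right side is L{7} = 7/s.
So (s^2 - 4*s - 7)Y = 7/s + (s - 8).
Solve for Y(s) and write it as one ratio of polynomials.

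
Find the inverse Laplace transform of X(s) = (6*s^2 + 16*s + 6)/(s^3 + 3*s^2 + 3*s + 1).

Factor the denominator: s^3 + 3*s^2 + 3*s + 1 = (s + 1)^3.
Partial fraction decomposition gives [6/(s + 1)] + [4/(s + 1)^2] + [-4/(s + 1)^3].
Invert each term: 6/(s + 1) ↔ 6e^(-t); 4/(s + 1)^2 ↔ 4t·e^(-t); -4/(s + 1)^3 ↔ (-2)t^2·e^(-t).

-2*t^2*exp(-t) + 4*t*exp(-t) + 6*exp(-t)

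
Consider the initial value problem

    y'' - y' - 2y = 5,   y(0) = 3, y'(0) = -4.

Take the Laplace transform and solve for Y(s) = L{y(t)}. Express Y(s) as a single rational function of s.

Laplace-transform each side.
Using L{y''} = s^2 Y - s·y(0) - y'(0) and L{y'} = sY - y(0), with y(0) = 3, y'(0) = -4, the left side becomes (s^2 - s - 2)Y - (3*s - 7).
The right side is L{5} = 5/s.
So (s^2 - s - 2)Y = 5/s + (3*s - 7).
Solve for Y(s) and write it as one ratio of polynomials.

Y(s) = (3*s^2 - 7*s + 5)/(s^3 - s^2 - 2*s)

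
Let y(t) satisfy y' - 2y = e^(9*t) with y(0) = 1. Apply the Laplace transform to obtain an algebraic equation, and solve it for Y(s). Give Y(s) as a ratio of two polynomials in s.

Y(s) = (s - 8)/(s^2 - 11*s + 18)

Transform both sides with L{·}.
With L{y'} = sY - y(0) = sY - 1: the LHS transforms to (s - 2)Y - (1).
The right side is L{e^(9*t)} = 1/(s - 9).
So (s - 2)Y = 1/(s - 9) + (1).
Isolate Y and clear denominators.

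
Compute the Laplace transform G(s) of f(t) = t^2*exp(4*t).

G(s) = 2/(s - 4)^3

L{e^(4t)} = 1/(s - 4).
Then apply L{t^2·g(t)} = (-1)^2 d^2/ds^2[H(s)] with H(s) = 1/(s - 4):
differentiating 2 times and applying the sign gives 2/(s - 4)^3.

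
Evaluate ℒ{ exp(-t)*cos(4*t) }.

L{cos(4t)} = s/(s^2 + 16).
By the first shifting theorem, multiplying by e^(-t) replaces s with s + 1.

(s + 1)/((s + 1)^2 + 16)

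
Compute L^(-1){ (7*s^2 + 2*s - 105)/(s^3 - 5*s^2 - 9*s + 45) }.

Factor the denominator: s^3 - 5*s^2 - 9*s + 45 = (s - 5)*(s - 3)*(s + 3).
Partial fraction decomposition gives [-1/(s + 3)] + [3/(s - 3)] + [5/(s - 5)].
Invert each term: -1/(s + 3) ↔ -e^(-3t); 3/(s - 3) ↔ 3e^(3t); 5/(s - 5) ↔ 5e^(5t).

5*exp(5*t) + 3*exp(3*t) - exp(-3*t)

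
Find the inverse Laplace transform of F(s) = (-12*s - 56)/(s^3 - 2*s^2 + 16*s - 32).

-4*exp(2*t) - sin(4*t) + 4*cos(4*t)

Factor the denominator: s^3 - 2*s^2 + 16*s - 32 = (s - 2)*(s^2 + 16).
Partial fraction decomposition gives [-4/(s - 2)] + [4*s/(s^2 + 16)] + [-4/(s^2 + 16)].
Invert each term: -4/(s - 2) ↔ -4e^(2t); 4·s/(s^2 + 16) ↔ 4cos(4t); -1·4/(s^2 + 16) ↔ -sin(4t).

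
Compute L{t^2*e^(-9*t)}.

L{e^(-9t)} = 1/(s + 9).
Then apply L{t^2·g(t)} = (-1)^2 d^2/ds^2[G(s)] with G(s) = 1/(s + 9):
differentiating 2 times and applying the sign gives 2/(s + 9)^3.

2/(s + 9)^3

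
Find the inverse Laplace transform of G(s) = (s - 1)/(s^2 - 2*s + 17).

Rewrite the denominator: s^2 - 2*s + 17 = (s - 1)^2 + 16.
The form in (s - 1) signals a first-shifting-theorem factor e^(t).
Since L{cos(4t)} = s/(s^2 + 16), the inverse is e^(t)*cos(4*t).

exp(t)*cos(4*t)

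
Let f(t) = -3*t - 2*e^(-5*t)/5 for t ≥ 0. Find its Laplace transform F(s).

Apply the Laplace transform termwise.
(-3)·[L{t} = 1!/s^2 = 1/s^2]; (-2/5)·[L{e^(-5t)} = 1/(s + 5)].

F(s) = -2/(5*(s + 5)) - 3/s^2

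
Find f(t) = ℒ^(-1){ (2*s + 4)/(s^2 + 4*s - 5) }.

f(t) = 2*exp(-2*t)*cosh(3*t)

Rewrite the denominator: s^2 + 4*s - 5 = (s + 2)^2 - 9.
The form in (s + 2) signals a first-shifting-theorem factor e^(-2t).
Since L{cosh(3t)} = s/(s^2 - 9), the inverse is exp(-2*t)*cosh(3*t), scaled by 2.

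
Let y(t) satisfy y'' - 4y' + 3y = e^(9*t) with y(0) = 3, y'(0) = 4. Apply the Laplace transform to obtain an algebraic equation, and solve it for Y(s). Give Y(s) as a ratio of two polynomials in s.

Y(s) = (3*s^2 - 35*s + 73)/(s^3 - 13*s^2 + 39*s - 27)

Laplace-transform each side.
Using L{y''} = s^2 Y - s·y(0) - y'(0) and L{y'} = sY - y(0), with y(0) = 3, y'(0) = 4, the left side becomes (s^2 - 4*s + 3)Y - (3*s - 8).
The right side is L{e^(9*t)} = 1/(s - 9).
So (s^2 - 4*s + 3)Y = 1/(s - 9) + (3*s - 8).
Isolate Y and clear denominators.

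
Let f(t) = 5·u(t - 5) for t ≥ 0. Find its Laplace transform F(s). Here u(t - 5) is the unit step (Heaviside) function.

By the second shifting theorem, L{u(t - c)·g(t - c)} = e^(-cs)·G(s) with c = 5 and G(s) = L{g(t)}.
L{5} = 5/s.

F(s) = 5*exp(-5*s)/s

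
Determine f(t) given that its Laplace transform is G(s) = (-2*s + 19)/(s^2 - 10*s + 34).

Complete the square in the denominator: s^2 - 10*s + 34 = (s - 5)^2 + 3^2.
Split the numerator to match: -2*s + 19 = -2·(s - 5) + 3·3.
Invert each term: -2·(s - 5)/((s - 5)^2 + 9) ↔ -2e^(5t)cos(3t); 3·3/((s - 5)^2 + 9) ↔ 3e^(5t)sin(3t).

f(t) = 3*exp(5*t)*sin(3*t) - 2*exp(5*t)*cos(3*t)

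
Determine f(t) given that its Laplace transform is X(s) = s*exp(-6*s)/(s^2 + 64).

f(t) = Heaviside(t - 6)*(cos(8*t - 48))

The factor e^(-6s) signals a time shift by c = 6 (second shifting theorem).
L{cos(8t)} = s/(s^2 + 64), so L^-1{s/(s^2 + 64)} = cos(8*t).
Hence the inverse is u(t - 6) times that function evaluated at t - 6.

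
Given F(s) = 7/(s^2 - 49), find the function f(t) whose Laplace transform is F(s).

Since L{sinh(7t)} = 7/(s^2 - 49), the inverse is sinh(7*t).

f(t) = sinh(7*t)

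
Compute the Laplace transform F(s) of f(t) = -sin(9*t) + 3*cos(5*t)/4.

By linearity of the Laplace transform, transform each term separately.
(3/4)·[L{cos(5t)} = s/(s^2 + 25)]; (-1)·[L{sin(9t)} = 9/(s^2 + 81)].

F(s) = 3*s/(4*(s^2 + 25)) - 9/(s^2 + 81)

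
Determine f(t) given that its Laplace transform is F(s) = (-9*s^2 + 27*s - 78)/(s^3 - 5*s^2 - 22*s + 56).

f(t) = -6*exp(7*t) + 2*exp(2*t) - 5*exp(-4*t)

Factor the denominator: s^3 - 5*s^2 - 22*s + 56 = (s - 7)*(s - 2)*(s + 4).
Partial fraction decomposition gives [2/(s - 2)] + [-5/(s + 4)] + [-6/(s - 7)].
Invert each term: 2/(s - 2) ↔ 2e^(2t); -5/(s + 4) ↔ -5e^(-4t); -6/(s - 7) ↔ -6e^(7t).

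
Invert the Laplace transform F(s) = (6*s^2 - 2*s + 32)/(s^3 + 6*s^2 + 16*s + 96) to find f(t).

Factor the denominator: s^3 + 6*s^2 + 16*s + 96 = (s + 6)*(s^2 + 16).
Partial fraction decomposition gives [5/(s + 6)] + [s/(s^2 + 16)] + [-8/(s^2 + 16)].
Invert each term: 5/(s + 6) ↔ 5e^(-6t); 1·s/(s^2 + 16) ↔ cos(4t); -2·4/(s^2 + 16) ↔ -2sin(4t).

f(t) = -2*sin(4*t) + cos(4*t) + 5*exp(-6*t)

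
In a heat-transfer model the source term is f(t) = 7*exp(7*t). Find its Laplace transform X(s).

X(s) = 7/(s - 7)

L{7} = 7/s.
By the first shifting theorem, multiplying by e^(7t) replaces s with s - 7.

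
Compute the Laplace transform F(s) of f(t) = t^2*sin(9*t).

F(s) = 54*(s^2 - 27)/(s^2 + 81)^3

L{sin(9t)} = 9/(s^2 + 81).
Then apply L{t^2·g(t)} = (-1)^2 d^2/ds^2[G(s)] with G(s) = 9/(s^2 + 81):
differentiating 2 times and applying the sign gives 54*(s^2 - 27)/(s^2 + 81)^3.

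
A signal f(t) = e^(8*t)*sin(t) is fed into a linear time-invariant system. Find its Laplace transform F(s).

L{sin(t)} = 1/(s^2 + 1).
By the first shifting theorem, multiplying by e^(8t) replaces s with s - 8.

F(s) = 1/((s - 8)^2 + 1)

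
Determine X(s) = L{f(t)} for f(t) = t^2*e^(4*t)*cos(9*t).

L{cos(9t)} = s/(s^2 + 81).
Multiplying by e^(4t) shifts s → s - 4, so L{e^(4*t)*cos(9*t)} = (s - 4)/((s - 4)^2 + 81).
Then apply L{t^2·g(t)} = (-1)^2 d^2/ds^2[G(s)] with G(s) = (s - 4)/((s - 4)^2 + 81):
differentiating 2 times and applying the sign gives 2*(s - 4)*(s^2 - 8*s - 227)/(s^2 - 8*s + 97)^3.

X(s) = 2*(s - 4)*(s^2 - 8*s - 227)/(s^2 - 8*s + 97)^3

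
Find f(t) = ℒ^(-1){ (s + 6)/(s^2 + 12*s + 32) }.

Rewrite the denominator: s^2 + 12*s + 32 = (s + 6)^2 - 4.
The form in (s + 6) signals a first-shifting-theorem factor e^(-6t).
Since L{cosh(2t)} = s/(s^2 - 4), the inverse is e^(-6*t)*cosh(2*t).

f(t) = exp(-6*t)*cosh(2*t)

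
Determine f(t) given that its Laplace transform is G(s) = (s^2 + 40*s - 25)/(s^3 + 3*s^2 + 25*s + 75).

f(t) = 5*sin(5*t) + 5*cos(5*t) - 4*exp(-3*t)

Factor the denominator: s^3 + 3*s^2 + 25*s + 75 = (s + 3)*(s^2 + 25).
Partial fraction decomposition gives [-4/(s + 3)] + [5*s/(s^2 + 25)] + [25/(s^2 + 25)].
Invert each term: -4/(s + 3) ↔ -4e^(-3t); 5·s/(s^2 + 25) ↔ 5cos(5t); 5·5/(s^2 + 25) ↔ 5sin(5t).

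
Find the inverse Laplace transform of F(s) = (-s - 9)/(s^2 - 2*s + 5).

-5*exp(t)*sin(2*t) - exp(t)*cos(2*t)

Complete the square in the denominator: s^2 - 2*s + 5 = (s - 1)^2 + 2^2.
Split the numerator to match: -s - 9 = -1·(s - 1) - 5·2.
Invert each term: -1·(s - 1)/((s - 1)^2 + 4) ↔ -e^(t)cos(2t); -5·2/((s - 1)^2 + 4) ↔ -5e^(t)sin(2t).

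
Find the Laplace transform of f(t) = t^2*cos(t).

2*s*(s^2 - 3)/(s^2 + 1)^3

L{cos(t)} = s/(s^2 + 1).
Then apply L{t^2·g(t)} = (-1)^2 d^2/ds^2[G(s)] with G(s) = s/(s^2 + 1):
differentiating 2 times and applying the sign gives 2*s*(s^2 - 3)/(s^2 + 1)^3.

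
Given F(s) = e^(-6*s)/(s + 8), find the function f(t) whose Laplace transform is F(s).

f(t) = Heaviside(t - 6)*(exp(-8*t + 48))

The factor e^(-6s) signals a time shift by c = 6 (second shifting theorem).
L{e^(-8t)} = 1/(s + 8), so L^-1{1/(s + 8)} = e^(-8*t).
Hence the inverse is u(t - 6) times that function evaluated at t - 6.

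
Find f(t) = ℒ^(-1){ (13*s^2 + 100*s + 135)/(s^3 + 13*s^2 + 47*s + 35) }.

f(t) = 2*exp(-t) + 5*exp(-5*t) + 6*exp(-7*t)

Factor the denominator: s^3 + 13*s^2 + 47*s + 35 = (s + 1)*(s + 5)*(s + 7).
Partial fraction decomposition gives [6/(s + 7)] + [2/(s + 1)] + [5/(s + 5)].
Invert each term: 6/(s + 7) ↔ 6e^(-7t); 2/(s + 1) ↔ 2e^(-t); 5/(s + 5) ↔ 5e^(-5t).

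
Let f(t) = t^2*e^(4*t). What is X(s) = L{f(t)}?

L{t^2} = 2!/s^3 = 2/s^3.
By the first shifting theorem, multiplying by e^(4t) replaces s with s - 4.

X(s) = 2/(s - 4)^3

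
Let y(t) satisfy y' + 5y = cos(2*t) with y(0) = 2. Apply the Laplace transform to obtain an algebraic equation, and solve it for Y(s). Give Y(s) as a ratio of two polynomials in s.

Transform both sides with L{·}.
Using L{y'} = sY - y(0) = sY - 2, the left side becomes (s + 5)Y - (2).
The right side is L{cos(2*t)} = s/(s^2 + 4).
So (s + 5)Y = s/(s^2 + 4) + (2).
Isolate Y and clear denominators.

Y(s) = (2*s^2 + s + 8)/(s^3 + 5*s^2 + 4*s + 20)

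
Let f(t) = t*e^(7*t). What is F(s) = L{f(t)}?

F(s) = (s - 7)^(-2)

L{e^(7t)} = 1/(s - 7).
Then apply L{t·g(t)} = -d/ds[G(s)] with G(s) = 1/(s - 7):
differentiating 1 time and applying the sign gives (s - 7)^(-2).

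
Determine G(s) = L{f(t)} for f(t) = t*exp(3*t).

G(s) = (s - 3)^(-2)

L{e^(3t)} = 1/(s - 3).
Then apply L{t·g(t)} = -d/ds[H(s)] with H(s) = 1/(s - 3):
differentiating 1 time and applying the sign gives (s - 3)^(-2).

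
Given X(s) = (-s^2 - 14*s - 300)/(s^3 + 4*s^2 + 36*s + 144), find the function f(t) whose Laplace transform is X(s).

Factor the denominator: s^3 + 4*s^2 + 36*s + 144 = (s + 4)*(s^2 + 36).
Partial fraction decomposition gives [-5/(s + 4)] + [4*s/(s^2 + 36)] + [-30/(s^2 + 36)].
Invert each term: -5/(s + 4) ↔ -5e^(-4t); 4·s/(s^2 + 36) ↔ 4cos(6t); -5·6/(s^2 + 36) ↔ -5sin(6t).

f(t) = -5*sin(6*t) + 4*cos(6*t) - 5*exp(-4*t)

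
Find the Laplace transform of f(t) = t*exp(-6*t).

L{e^(-6t)} = 1/(s + 6).
Then apply L{t·g(t)} = -d/ds[G(s)] with G(s) = 1/(s + 6):
differentiating 1 time and applying the sign gives (s + 6)^(-2).

(s + 6)^(-2)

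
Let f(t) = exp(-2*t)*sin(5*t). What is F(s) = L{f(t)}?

F(s) = 5/((s + 2)^2 + 25)

L{sin(5t)} = 5/(s^2 + 25).
By the first shifting theorem, multiplying by e^(-2t) replaces s with s + 2.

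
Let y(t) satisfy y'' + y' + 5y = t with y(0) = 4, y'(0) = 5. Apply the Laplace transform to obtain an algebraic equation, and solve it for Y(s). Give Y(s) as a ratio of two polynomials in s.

Apply the Laplace transform to the equation.
Using L{y''} = s^2 Y - s·y(0) - y'(0) and L{y'} = sY - y(0), with y(0) = 4, y'(0) = 5, the left side becomes (s^2 + s + 5)Y - (4*s + 9).
The right side is L{t} = s^(-2).
So (s^2 + s + 5)Y = s^(-2) + (4*s + 9).
Divide through and combine into a single rational function.

Y(s) = (4*s^3 + 9*s^2 + 1)/(s^4 + s^3 + 5*s^2)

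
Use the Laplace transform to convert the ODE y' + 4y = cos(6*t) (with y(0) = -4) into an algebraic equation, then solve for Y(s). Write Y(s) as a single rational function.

Y(s) = (-4*s^2 + s - 144)/(s^3 + 4*s^2 + 36*s + 144)

Transform both sides with L{·}.
With L{y'} = sY - y(0) = sY - (-4): the LHS transforms to (s + 4)Y - (-4).
The right side is L{cos(6*t)} = s/(s^2 + 36).
So (s + 4)Y = s/(s^2 + 36) + (-4).
Isolate Y and clear denominators.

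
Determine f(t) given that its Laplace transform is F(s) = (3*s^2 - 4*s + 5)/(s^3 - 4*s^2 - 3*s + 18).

Factor the denominator: s^3 - 4*s^2 - 3*s + 18 = (s - 3)^2*(s + 2).
Partial fraction decomposition gives [2/(s - 3)] + [4/(s - 3)^2] + [1/(s + 2)].
Invert each term: 2/(s - 3) ↔ 2e^(3t); 4/(s - 3)^2 ↔ 4t·e^(3t); 1/(s + 2) ↔ e^(-2t).

f(t) = 4*t*exp(3*t) + 2*exp(3*t) + exp(-2*t)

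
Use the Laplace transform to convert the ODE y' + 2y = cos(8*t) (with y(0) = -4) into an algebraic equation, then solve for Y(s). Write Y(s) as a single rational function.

Y(s) = (-4*s^2 + s - 256)/(s^3 + 2*s^2 + 64*s + 128)

Take the Laplace transform of both sides.
The derivative rules (L{y'} = sY - y(0) = sY - (-4)) turn the left side into (s + 2)Y - (-4).
The right side is L{cos(8*t)} = s/(s^2 + 64).
So (s + 2)Y = s/(s^2 + 64) + (-4).
Solve for Y(s) and write it as one ratio of polynomials.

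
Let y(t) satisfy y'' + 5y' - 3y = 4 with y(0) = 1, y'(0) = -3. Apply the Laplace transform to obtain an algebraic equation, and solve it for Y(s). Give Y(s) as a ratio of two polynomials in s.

Y(s) = (s^2 + 2*s + 4)/(s^3 + 5*s^2 - 3*s)

Take the Laplace transform of both sides.
With L{y''} = s^2 Y - s·y(0) - y'(0) and L{y'} = sY - y(0), with y(0) = 1, y'(0) = -3: the LHS transforms to (s^2 + 5*s - 3)Y - (s + 2).
The right side is L{4} = 4/s.
So (s^2 + 5*s - 3)Y = 4/s + (s + 2).
Solve for Y(s) and write it as one ratio of polynomials.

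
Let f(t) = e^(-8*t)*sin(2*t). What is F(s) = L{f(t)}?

L{sin(2t)} = 2/(s^2 + 4).
By the first shifting theorem, multiplying by e^(-8t) replaces s with s + 8.

F(s) = 2/((s + 8)^2 + 4)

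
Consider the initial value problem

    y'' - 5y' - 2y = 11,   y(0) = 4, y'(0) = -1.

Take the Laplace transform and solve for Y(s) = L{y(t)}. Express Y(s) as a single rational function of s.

Laplace-transform each side.
With L{y''} = s^2 Y - s·y(0) - y'(0) and L{y'} = sY - y(0), with y(0) = 4, y'(0) = -1: the LHS transforms to (s^2 - 5*s - 2)Y - (4*s - 21).
The right side is L{11} = 11/s.
So (s^2 - 5*s - 2)Y = 11/s + (4*s - 21).
Isolate Y and clear denominators.

Y(s) = (4*s^2 - 21*s + 11)/(s^3 - 5*s^2 - 2*s)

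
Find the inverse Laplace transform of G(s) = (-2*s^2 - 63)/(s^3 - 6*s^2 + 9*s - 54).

-3*exp(6*t) + 2*sin(3*t) + cos(3*t)

Factor the denominator: s^3 - 6*s^2 + 9*s - 54 = (s - 6)*(s^2 + 9).
Partial fraction decomposition gives [-3/(s - 6)] + [s/(s^2 + 9)] + [6/(s^2 + 9)].
Invert each term: -3/(s - 6) ↔ -3e^(6t); 1·s/(s^2 + 9) ↔ cos(3t); 2·3/(s^2 + 9) ↔ 2sin(3t).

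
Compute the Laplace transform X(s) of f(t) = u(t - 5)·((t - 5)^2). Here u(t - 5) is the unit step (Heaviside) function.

X(s) = 2*exp(-5*s)/s^3

By the second shifting theorem, L{u(t - c)·g(t - c)} = e^(-cs)·G(s) with c = 5 and G(s) = L{g(t)}.
L{t^2} = 2!/s^3 = 2/s^3.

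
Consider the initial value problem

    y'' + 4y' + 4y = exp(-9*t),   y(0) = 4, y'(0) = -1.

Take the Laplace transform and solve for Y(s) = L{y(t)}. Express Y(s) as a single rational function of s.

Y(s) = (4*s^2 + 51*s + 136)/(s^3 + 13*s^2 + 40*s + 36)

Laplace-transform each side.
The derivative rules (L{y''} = s^2 Y - s·y(0) - y'(0) and L{y'} = sY - y(0), with y(0) = 4, y'(0) = -1) turn the left side into (s^2 + 4*s + 4)Y - (4*s + 15).
The right side is L{exp(-9*t)} = 1/(s + 9).
So (s^2 + 4*s + 4)Y = 1/(s + 9) + (4*s + 15).
Divide through and combine into a single rational function.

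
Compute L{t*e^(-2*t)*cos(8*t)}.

(s - 6)*(s + 10)/(s^2 + 4*s + 68)^2

L{cos(8t)} = s/(s^2 + 64).
Multiplying by e^(-2t) shifts s → s + 2, so L{e^(-2*t)*cos(8*t)} = (s + 2)/((s + 2)^2 + 64).
Then apply L{t·g(t)} = -d/ds[H(s)] with H(s) = (s + 2)/((s + 2)^2 + 64):
differentiating 1 time and applying the sign gives (s - 6)*(s + 10)/(s^2 + 4*s + 68)^2.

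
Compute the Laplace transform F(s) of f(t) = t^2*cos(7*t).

L{cos(7t)} = s/(s^2 + 49).
Then apply L{t^2·g(t)} = (-1)^2 d^2/ds^2[G(s)] with G(s) = s/(s^2 + 49):
differentiating 2 times and applying the sign gives 2*s*(s^2 - 147)/(s^2 + 49)^3.

F(s) = 2*s*(s^2 - 147)/(s^2 + 49)^3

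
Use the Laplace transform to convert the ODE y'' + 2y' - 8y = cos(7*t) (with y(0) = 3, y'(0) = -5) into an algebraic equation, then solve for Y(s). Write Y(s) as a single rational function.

Laplace-transform each side.
Using L{y''} = s^2 Y - s·y(0) - y'(0) and L{y'} = sY - y(0), with y(0) = 3, y'(0) = -5, the left side becomes (s^2 + 2*s - 8)Y - (3*s + 1).
The right side is L{cos(7*t)} = s/(s^2 + 49).
So (s^2 + 2*s - 8)Y = s/(s^2 + 49) + (3*s + 1).
Isolate Y and clear denominators.

Y(s) = (3*s^3 + s^2 + 148*s + 49)/(s^4 + 2*s^3 + 41*s^2 + 98*s - 392)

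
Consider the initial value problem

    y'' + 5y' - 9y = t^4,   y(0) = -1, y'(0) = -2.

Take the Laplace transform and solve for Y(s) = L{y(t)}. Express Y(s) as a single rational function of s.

Transform both sides with L{·}.
Using L{y''} = s^2 Y - s·y(0) - y'(0) and L{y'} = sY - y(0), with y(0) = -1, y'(0) = -2, the left side becomes (s^2 + 5*s - 9)Y - (-s - 7).
The right side is L{t^4} = 24/s^5.
So (s^2 + 5*s - 9)Y = 24/s^5 + (-s - 7).
Isolate Y and clear denominators.

Y(s) = (-s^6 - 7*s^5 + 24)/(s^7 + 5*s^6 - 9*s^5)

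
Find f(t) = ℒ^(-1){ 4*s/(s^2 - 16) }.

f(t) = 4*cosh(4*t)

Since L{cosh(4t)} = s/(s^2 - 16), the inverse is cosh(4*t), scaled by 4.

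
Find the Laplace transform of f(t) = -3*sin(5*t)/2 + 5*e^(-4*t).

-15/(2*(s^2 + 25)) + 5/(s + 4)

The transform is linear, so treat each term independently.
(-3/2)·[L{sin(5t)} = 5/(s^2 + 25)]; (5)·[L{e^(-4t)} = 1/(s + 4)].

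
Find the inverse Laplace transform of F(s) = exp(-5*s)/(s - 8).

Heaviside(t - 5)*(exp(8*t - 40))

The factor e^(-5s) signals a time shift by c = 5 (second shifting theorem).
L{e^(8t)} = 1/(s - 8), so L^-1{1/(s - 8)} = exp(8*t).
Hence the inverse is u(t - 5) times that function evaluated at t - 5.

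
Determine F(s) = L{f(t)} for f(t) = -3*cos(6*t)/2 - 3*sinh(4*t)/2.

The transform is linear, so treat each term independently.
(-3/2)·[L{sinh(4t)} = 4/(s^2 - 16)]; (-3/2)·[L{cos(6t)} = s/(s^2 + 36)].

F(s) = -3*s/(2*(s^2 + 36)) - 6/(s^2 - 16)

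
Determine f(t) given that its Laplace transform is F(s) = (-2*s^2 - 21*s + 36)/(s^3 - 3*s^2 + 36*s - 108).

f(t) = -exp(3*t) - 4*sin(6*t) - cos(6*t)

Factor the denominator: s^3 - 3*s^2 + 36*s - 108 = (s - 3)*(s^2 + 36).
Partial fraction decomposition gives [-1/(s - 3)] + [-s/(s^2 + 36)] + [-24/(s^2 + 36)].
Invert each term: -1/(s - 3) ↔ -e^(3t); -1·s/(s^2 + 36) ↔ -cos(6t); -4·6/(s^2 + 36) ↔ -4sin(6t).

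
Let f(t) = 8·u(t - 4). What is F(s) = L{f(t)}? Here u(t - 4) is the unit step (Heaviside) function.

F(s) = 8*exp(-4*s)/s

By the second shifting theorem, L{u(t - c)·g(t - c)} = e^(-cs)·G(s) with c = 4 and G(s) = L{g(t)}.
L{8} = 8/s.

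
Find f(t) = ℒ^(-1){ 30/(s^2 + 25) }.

f(t) = 6*sin(5*t)

Since L{sin(5t)} = 5/(s^2 + 25), the inverse is sin(5*t), scaled by 6.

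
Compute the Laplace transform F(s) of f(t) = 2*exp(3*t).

F(s) = 2/(s - 3)

L{2} = 2/s.
By the first shifting theorem, multiplying by e^(3t) replaces s with s - 3.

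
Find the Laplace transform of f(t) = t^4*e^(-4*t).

L{t^4} = 4!/s^5 = 24/s^5.
By the first shifting theorem, multiplying by e^(-4t) replaces s with s + 4.

24/(s + 4)^5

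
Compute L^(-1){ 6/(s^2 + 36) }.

Since L{sin(6t)} = 6/(s^2 + 36), the inverse is sin(6*t).

sin(6*t)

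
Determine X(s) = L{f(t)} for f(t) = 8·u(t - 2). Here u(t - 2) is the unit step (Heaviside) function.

X(s) = 8*exp(-2*s)/s

By the second shifting theorem, L{u(t - c)·g(t - c)} = e^(-cs)·G(s) with c = 2 and G(s) = L{g(t)}.
L{8} = 8/s.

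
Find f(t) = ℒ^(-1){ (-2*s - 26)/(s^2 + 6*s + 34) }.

Complete the square in the denominator: s^2 + 6*s + 34 = (s + 3)^2 + 5^2.
Split the numerator to match: -2*s - 26 = -2·(s + 3) - 4·5.
Invert each term: -2·(s + 3)/((s + 3)^2 + 25) ↔ -2e^(-3t)cos(5t); -4·5/((s + 3)^2 + 25) ↔ -4e^(-3t)sin(5t).

f(t) = -4*exp(-3*t)*sin(5*t) - 2*exp(-3*t)*cos(5*t)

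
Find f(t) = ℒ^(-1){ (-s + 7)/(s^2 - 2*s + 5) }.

f(t) = 3*exp(t)*sin(2*t) - exp(t)*cos(2*t)

Complete the square in the denominator: s^2 - 2*s + 5 = (s - 1)^2 + 2^2.
Split the numerator to match: -s + 7 = -1·(s - 1) + 3·2.
Invert each term: -1·(s - 1)/((s - 1)^2 + 4) ↔ -e^(t)cos(2t); 3·2/((s - 1)^2 + 4) ↔ 3e^(t)sin(2t).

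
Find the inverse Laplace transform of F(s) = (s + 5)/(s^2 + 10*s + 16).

Rewrite the denominator: s^2 + 10*s + 16 = (s + 5)^2 - 9.
The form in (s + 5) signals a first-shifting-theorem factor e^(-5t).
Since L{cosh(3t)} = s/(s^2 - 9), the inverse is e^(-5*t)*cosh(3*t).

exp(-5*t)*cosh(3*t)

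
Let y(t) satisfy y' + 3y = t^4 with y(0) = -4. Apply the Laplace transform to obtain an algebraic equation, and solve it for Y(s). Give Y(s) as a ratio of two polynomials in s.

Y(s) = (-4*s^5 + 24)/(s^6 + 3*s^5)

Laplace-transform each side.
The derivative rules (L{y'} = sY - y(0) = sY - (-4)) turn the left side into (s + 3)Y - (-4).
The right side is L{t^4} = 24/s^5.
So (s + 3)Y = 24/s^5 + (-4).
Isolate Y and clear denominators.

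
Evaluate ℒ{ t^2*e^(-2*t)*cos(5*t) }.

2*(s + 2)*(s^2 + 4*s - 71)/(s^2 + 4*s + 29)^3

L{cos(5t)} = s/(s^2 + 25).
Multiplying by e^(-2t) shifts s → s + 2, so L{e^(-2*t)*cos(5*t)} = (s + 2)/((s + 2)^2 + 25).
Then apply L{t^2·g(t)} = (-1)^2 d^2/ds^2[H(s)] with H(s) = (s + 2)/((s + 2)^2 + 25):
differentiating 2 times and applying the sign gives 2*(s + 2)*(s^2 + 4*s - 71)/(s^2 + 4*s + 29)^3.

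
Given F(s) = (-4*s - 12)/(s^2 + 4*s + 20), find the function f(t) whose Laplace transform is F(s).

f(t) = -exp(-2*t)*sin(4*t) - 4*exp(-2*t)*cos(4*t)

Complete the square in the denominator: s^2 + 4*s + 20 = (s + 2)^2 + 4^2.
Split the numerator to match: -4*s - 12 = -4·(s + 2) - 1·4.
Invert each term: -4·(s + 2)/((s + 2)^2 + 16) ↔ -4e^(-2t)cos(4t); -1·4/((s + 2)^2 + 16) ↔ -e^(-2t)sin(4t).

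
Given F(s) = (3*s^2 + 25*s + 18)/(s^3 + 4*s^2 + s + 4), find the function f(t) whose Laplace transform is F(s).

f(t) = 5*sin(t) + 5*cos(t) - 2*exp(-4*t)

Factor the denominator: s^3 + 4*s^2 + s + 4 = (s + 4)*(s^2 + 1).
Partial fraction decomposition gives [-2/(s + 4)] + [5*s/(s^2 + 1)] + [5/(s^2 + 1)].
Invert each term: -2/(s + 4) ↔ -2e^(-4t); 5·s/(s^2 + 1) ↔ 5cos(t); 5·1/(s^2 + 1) ↔ 5sin(t).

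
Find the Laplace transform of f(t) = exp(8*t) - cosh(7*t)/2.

-s/(2*(s^2 - 49)) + 1/(s - 8)

Apply the Laplace transform termwise.
L{e^(8t)} = 1/(s - 8); (-1/2)·[L{cosh(7t)} = s/(s^2 - 49)].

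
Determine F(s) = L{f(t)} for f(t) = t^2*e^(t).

L{e^(t)} = 1/(s - 1).
Then apply L{t^2·g(t)} = (-1)^2 d^2/ds^2[G(s)] with G(s) = 1/(s - 1):
differentiating 2 times and applying the sign gives 2/(s - 1)^3.

F(s) = 2/(s - 1)^3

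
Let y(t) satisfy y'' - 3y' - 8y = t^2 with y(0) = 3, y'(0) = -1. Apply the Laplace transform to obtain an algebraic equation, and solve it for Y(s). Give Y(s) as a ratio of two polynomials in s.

Transform both sides with L{·}.
The derivative rules (L{y''} = s^2 Y - s·y(0) - y'(0) and L{y'} = sY - y(0), with y(0) = 3, y'(0) = -1) turn the left side into (s^2 - 3*s - 8)Y - (3*s - 10).
The right side is L{t^2} = 2/s^3.
So (s^2 - 3*s - 8)Y = 2/s^3 + (3*s - 10).
Divide through and combine into a single rational function.

Y(s) = (3*s^4 - 10*s^3 + 2)/(s^5 - 3*s^4 - 8*s^3)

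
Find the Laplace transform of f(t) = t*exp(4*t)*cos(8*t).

L{cos(8t)} = s/(s^2 + 64).
Multiplying by e^(4t) shifts s → s - 4, so L{exp(4*t)*cos(8*t)} = (s - 4)/((s - 4)^2 + 64).
Then apply L{t·g(t)} = -d/ds[H(s)] with H(s) = (s - 4)/((s - 4)^2 + 64):
differentiating 1 time and applying the sign gives (s - 12)*(s + 4)/(s^2 - 8*s + 80)^2.

(s - 12)*(s + 4)/(s^2 - 8*s + 80)^2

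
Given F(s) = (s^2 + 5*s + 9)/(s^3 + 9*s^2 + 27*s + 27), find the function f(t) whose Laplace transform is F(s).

f(t) = 3*t^2*exp(-3*t)/2 - t*exp(-3*t) + exp(-3*t)

Factor the denominator: s^3 + 9*s^2 + 27*s + 27 = (s + 3)^3.
Partial fraction decomposition gives [1/(s + 3)] + [-1/(s + 3)^2] + [3/(s + 3)^3].
Invert each term: 1/(s + 3) ↔ e^(-3t); -1/(s + 3)^2 ↔ -t·e^(-3t); 3/(s + 3)^3 ↔ (3/2)t^2·e^(-3t).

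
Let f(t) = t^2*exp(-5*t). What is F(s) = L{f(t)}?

L{e^(-5t)} = 1/(s + 5).
Then apply L{t^2·g(t)} = (-1)^2 d^2/ds^2[G(s)] with G(s) = 1/(s + 5):
differentiating 2 times and applying the sign gives 2/(s + 5)^3.

F(s) = 2/(s + 5)^3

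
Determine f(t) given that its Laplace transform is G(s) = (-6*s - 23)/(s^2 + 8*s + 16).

f(t) = t*exp(-4*t) - 6*exp(-4*t)

Factor the denominator: s^2 + 8*s + 16 = (s + 4)^2.
Partial fraction decomposition gives [-6/(s + 4)] + [(s + 4)^(-2)].
Invert each term: -6/(s + 4) ↔ -6e^(-4t); 1/(s + 4)^2 ↔ t·e^(-4t).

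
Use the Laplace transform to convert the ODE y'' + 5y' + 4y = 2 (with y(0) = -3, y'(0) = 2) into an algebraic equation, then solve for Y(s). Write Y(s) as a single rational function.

Y(s) = (-3*s^2 - 13*s + 2)/(s^3 + 5*s^2 + 4*s)

Transform both sides with L{·}.
With L{y''} = s^2 Y - s·y(0) - y'(0) and L{y'} = sY - y(0), with y(0) = -3, y'(0) = 2: the LHS transforms to (s^2 + 5*s + 4)Y - (-3*s - 13).
The right side is L{2} = 2/s.
So (s^2 + 5*s + 4)Y = 2/s + (-3*s - 13).
Divide through and combine into a single rational function.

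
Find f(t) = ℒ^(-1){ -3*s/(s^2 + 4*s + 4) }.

f(t) = 6*t*exp(-2*t) - 3*exp(-2*t)

Factor the denominator: s^2 + 4*s + 4 = (s + 2)^2.
Partial fraction decomposition gives [-3/(s + 2)] + [6/(s + 2)^2].
Invert each term: -3/(s + 2) ↔ -3e^(-2t); 6/(s + 2)^2 ↔ 6t·e^(-2t).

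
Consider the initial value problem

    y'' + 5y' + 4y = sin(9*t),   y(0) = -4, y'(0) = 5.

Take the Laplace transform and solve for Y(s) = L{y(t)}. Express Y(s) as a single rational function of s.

Y(s) = (-4*s^3 - 15*s^2 - 324*s - 1206)/(s^4 + 5*s^3 + 85*s^2 + 405*s + 324)

Take the Laplace transform of both sides.
With L{y''} = s^2 Y - s·y(0) - y'(0) and L{y'} = sY - y(0), with y(0) = -4, y'(0) = 5: the LHS transforms to (s^2 + 5*s + 4)Y - (-4*s - 15).
The right side is L{sin(9*t)} = 9/(s^2 + 81).
So (s^2 + 5*s + 4)Y = 9/(s^2 + 81) + (-4*s - 15).
Solve for Y(s) and write it as one ratio of polynomials.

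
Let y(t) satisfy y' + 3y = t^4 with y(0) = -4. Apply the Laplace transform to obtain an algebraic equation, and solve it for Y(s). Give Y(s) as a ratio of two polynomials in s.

Take the Laplace transform of both sides.
The derivative rules (L{y'} = sY - y(0) = sY - (-4)) turn the left side into (s + 3)Y - (-4).
The right side is L{t^4} = 24/s^5.
So (s + 3)Y = 24/s^5 + (-4).
Isolate Y and clear denominators.

Y(s) = (-4*s^5 + 24)/(s^6 + 3*s^5)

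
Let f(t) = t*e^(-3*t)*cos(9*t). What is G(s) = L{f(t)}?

L{cos(9t)} = s/(s^2 + 81).
Multiplying by e^(-3t) shifts s → s + 3, so L{e^(-3*t)*cos(9*t)} = (s + 3)/((s + 3)^2 + 81).
Then apply L{t·g(t)} = -d/ds[H(s)] with H(s) = (s + 3)/((s + 3)^2 + 81):
differentiating 1 time and applying the sign gives (s - 6)*(s + 12)/(s^2 + 6*s + 90)^2.

G(s) = (s - 6)*(s + 12)/(s^2 + 6*s + 90)^2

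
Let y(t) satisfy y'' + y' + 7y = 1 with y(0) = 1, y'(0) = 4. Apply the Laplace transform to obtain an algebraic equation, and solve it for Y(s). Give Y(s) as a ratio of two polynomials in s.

Laplace-transform each side.
With L{y''} = s^2 Y - s·y(0) - y'(0) and L{y'} = sY - y(0), with y(0) = 1, y'(0) = 4: the LHS transforms to (s^2 + s + 7)Y - (s + 5).
The right side is L{1} = 1/s.
So (s^2 + s + 7)Y = 1/s + (s + 5).
Divide through and combine into a single rational function.

Y(s) = (s^2 + 5*s + 1)/(s^3 + s^2 + 7*s)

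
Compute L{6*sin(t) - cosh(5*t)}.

The transform is linear, so treat each term independently.
(6)·[L{sin(t)} = 1/(s^2 + 1)]; (-1)·[L{cosh(5t)} = s/(s^2 - 25)].

-s/(s^2 - 25) + 6/(s^2 + 1)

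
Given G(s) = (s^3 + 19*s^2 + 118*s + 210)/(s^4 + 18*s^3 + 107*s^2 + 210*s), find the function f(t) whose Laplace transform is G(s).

Factor the denominator: s^4 + 18*s^3 + 107*s^2 + 210*s = s*(s + 5)*(s + 6)*(s + 7).
Partial fraction decomposition gives [1/s] + [2/(s + 7)] + [-5/(s + 6)] + [3/(s + 5)].
Invert each term: 1/(s - 0) ↔ e^(0t); 2/(s + 7) ↔ 2e^(-7t); -5/(s + 6) ↔ -5e^(-6t); 3/(s + 5) ↔ 3e^(-5t).

f(t) = 1 + 3*exp(-5*t) - 5*exp(-6*t) + 2*exp(-7*t)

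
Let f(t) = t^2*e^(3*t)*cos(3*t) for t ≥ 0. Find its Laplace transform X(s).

X(s) = 2*(s - 3)*(s^2 - 6*s - 18)/(s^2 - 6*s + 18)^3

L{cos(3t)} = s/(s^2 + 9).
Multiplying by e^(3t) shifts s → s - 3, so L{e^(3*t)*cos(3*t)} = (s - 3)/((s - 3)^2 + 9).
Then apply L{t^2·g(t)} = (-1)^2 d^2/ds^2[G(s)] with G(s) = (s - 3)/((s - 3)^2 + 9):
differentiating 2 times and applying the sign gives 2*(s - 3)*(s^2 - 6*s - 18)/(s^2 - 6*s + 18)^3.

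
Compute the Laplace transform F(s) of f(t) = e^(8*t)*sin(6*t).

L{sin(6t)} = 6/(s^2 + 36).
By the first shifting theorem, multiplying by e^(8t) replaces s with s - 8.

F(s) = 6/((s - 8)^2 + 36)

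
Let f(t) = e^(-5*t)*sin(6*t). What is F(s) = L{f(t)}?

L{sin(6t)} = 6/(s^2 + 36).
By the first shifting theorem, multiplying by e^(-5t) replaces s with s + 5.

F(s) = 6/((s + 5)^2 + 36)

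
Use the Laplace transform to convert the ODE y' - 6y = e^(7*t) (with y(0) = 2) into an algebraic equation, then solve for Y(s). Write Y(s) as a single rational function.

Take the Laplace transform of both sides.
Using L{y'} = sY - y(0) = sY - 2, the left side becomes (s - 6)Y - (2).
The right side is L{e^(7*t)} = 1/(s - 7).
So (s - 6)Y = 1/(s - 7) + (2).
Divide through and combine into a single rational function.

Y(s) = (2*s - 13)/(s^2 - 13*s + 42)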